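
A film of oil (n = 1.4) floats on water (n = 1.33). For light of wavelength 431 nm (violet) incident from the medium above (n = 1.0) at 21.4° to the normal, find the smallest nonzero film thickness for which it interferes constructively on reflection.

At the upper boundary (n = 1.0 to n = 1.4) the reflected ray undergoes a half-wave phase shift.
Ray reflecting at the bottom interface goes from n = 1.4 toward n = 1.33: no phase shift.
Exactly one π shift → a net half-wave offset.
With one net inversion, constructive interference in reflection requires 2 n t cos θ_r = (m + ½) λ.
Snell's law: 1.0 sin 21.4° = 1.4 sin θ_r → sin θ_r = 0.261, cos θ_r = 0.965.
Minimum at m = 0: t = λ / (4 n cos θ_r) = 431 / (4 × 1.4 × 0.965) = 79.7 nm.

79.7 nm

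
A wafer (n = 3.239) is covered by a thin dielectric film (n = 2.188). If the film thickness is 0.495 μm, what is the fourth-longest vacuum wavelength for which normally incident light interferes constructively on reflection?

At the upper boundary (n = 1.0 to n = 2.188) the reflected ray undergoes a half-wave phase shift.
At the lower boundary (n = 2.188 to n = 3.239) the reflected ray undergoes a half-wave phase shift.
Zero or two π shifts → no net half-wave offset.
For strong reflection here: 2 n t = m λ.
λ = 2 n t / m. The fourth-longest wavelength is m = 4: λ = 2 × 2.188 × 495 / 4.00 = 542 nm.

542 nm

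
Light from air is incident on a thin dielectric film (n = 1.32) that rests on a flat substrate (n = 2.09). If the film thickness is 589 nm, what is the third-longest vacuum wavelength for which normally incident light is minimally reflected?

At the upper boundary (n = 1.0 to n = 1.32) the reflected ray undergoes a half-wave phase shift.
At the lower boundary (n = 1.32 to n = 2.09) the reflected ray undergoes a half-wave phase shift.
The two reflections carry the same phase change, so no net offset.
So the condition for destructive reflection is 2 n t = (m + ½) λ.
λ = 2 n t / (m + ½). The third-longest wavelength is m = 2: λ = 2 × 1.32 × 589 / 2.50 = 622 nm.

622 nm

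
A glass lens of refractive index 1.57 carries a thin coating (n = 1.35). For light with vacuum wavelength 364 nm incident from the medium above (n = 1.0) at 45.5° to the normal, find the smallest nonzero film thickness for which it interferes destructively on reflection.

Ray reflecting at the top interface goes from n = 1.0 toward n = 1.35: a half-wave phase shift.
Ray reflecting at the bottom interface goes from n = 1.35 toward n = 1.57: a half-wave phase shift.
Zero or two π shifts → no net half-wave offset.
For weak reflection here: 2 n t cos θ_r = (m + ½) λ.
Snell's law: 1.0 sin 45.5° = 1.35 sin θ_r → sin θ_r = 0.528, cos θ_r = 0.849.
Minimum at m = 0: t = λ / (4 n cos θ_r) = 364 / (4 × 1.35 × 0.849) = 79.4 nm.

79.4 nm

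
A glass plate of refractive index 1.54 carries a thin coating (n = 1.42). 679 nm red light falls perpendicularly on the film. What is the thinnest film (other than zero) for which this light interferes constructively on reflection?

Top surface (1.0 → 1.42): reflection off a higher-index medium gives a half-wave phase shift.
Ray reflecting at the bottom interface goes from n = 1.42 toward n = 1.54: a half-wave phase shift.
Net: no relative phase inversion (both shifts match).
With no net inversion, constructive interference in reflection requires 2 n t = m λ.
Minimum nonzero at m = 1: t = λ / (2 n) = 679 / (2 × 1.42) = 239 nm.

239 nm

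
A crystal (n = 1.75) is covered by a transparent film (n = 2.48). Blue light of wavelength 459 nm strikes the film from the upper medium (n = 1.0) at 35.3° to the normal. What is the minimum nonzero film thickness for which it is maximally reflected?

47.6 nm

At the upper boundary (n = 1.0 to n = 2.48) the reflected ray undergoes a half-wave phase shift.
At the lower boundary (n = 2.48 to n = 1.75) the reflected ray undergoes no phase shift.
The two reflections differ by half a wavelength.
With one net inversion, constructive interference in reflection requires 2 n t cos θ_r = (m + ½) λ.
Snell's law: 1.0 sin 35.3° = 2.48 sin θ_r → sin θ_r = 0.233, cos θ_r = 0.972.
Minimum at m = 0: t = λ / (4 n cos θ_r) = 459 / (4 × 2.48 × 0.972) = 47.6 nm.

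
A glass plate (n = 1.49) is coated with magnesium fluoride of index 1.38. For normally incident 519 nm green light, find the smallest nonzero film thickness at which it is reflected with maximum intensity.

188 nm

Top surface (1.0 → 1.38): reflection off a higher-index medium gives a half-wave phase shift.
Bottom surface (1.38 → 1.49): reflection off a higher-index medium gives a half-wave phase shift.
Zero or two π shifts → no net half-wave offset.
So the condition for constructive reflection is 2 n t = m λ.
Minimum nonzero at m = 1: t = λ / (2 n) = 519 / (2 × 1.38) = 188 nm.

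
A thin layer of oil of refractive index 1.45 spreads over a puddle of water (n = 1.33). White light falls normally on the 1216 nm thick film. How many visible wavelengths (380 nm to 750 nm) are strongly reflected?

4

Ray reflecting at the top interface goes from n = 1.0 toward n = 1.45: a half-wave phase shift.
Bottom surface (1.45 → 1.33): reflection off a lower-index medium gives no phase shift.
Exactly one π shift → a net half-wave offset.
With one net inversion, constructive interference in reflection requires 2 n t = (m + ½) λ.
λ = 2 n t / (m + ½) = 3526 / (m + ½) nm.
m=4: 784 nm (IR); m=5: 641 nm (visible); m=6: 543 nm (visible); m=7: 470 nm (visible); m=8: 415 nm (visible); m=9: 371 nm (UV).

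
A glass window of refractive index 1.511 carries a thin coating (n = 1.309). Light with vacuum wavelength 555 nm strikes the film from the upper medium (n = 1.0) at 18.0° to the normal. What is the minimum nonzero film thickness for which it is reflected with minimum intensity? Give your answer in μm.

0.109 μm

At the upper boundary (n = 1.0 to n = 1.309) the reflected ray undergoes a half-wave phase shift.
Ray reflecting at the bottom interface goes from n = 1.309 toward n = 1.511: a half-wave phase shift.
The two reflections carry the same phase change, so no net offset.
With no net inversion, destructive interference in reflection requires 2 n t cos θ_r = (m + ½) λ.
Snell's law: 1.0 sin 18.0° = 1.309 sin θ_r → sin θ_r = 0.236, cos θ_r = 0.972.
Minimum at m = 0: t = λ / (4 n cos θ_r) = 555 / (4 × 1.309 × 0.972) = 109 nm.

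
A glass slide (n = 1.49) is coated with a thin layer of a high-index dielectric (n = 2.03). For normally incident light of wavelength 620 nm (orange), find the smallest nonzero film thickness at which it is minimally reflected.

153 nm

Top surface (1.0 → 2.03): reflection off a higher-index medium gives a half-wave phase shift.
At the lower boundary (n = 2.03 to n = 1.49) the reflected ray undergoes no phase shift.
Net: one phase inversion between the two reflected rays.
For minimum reflection here: 2 n t = m λ.
Minimum nonzero at m = 1: t = λ / (2 n) = 620 / (2 × 2.03) = 153 nm.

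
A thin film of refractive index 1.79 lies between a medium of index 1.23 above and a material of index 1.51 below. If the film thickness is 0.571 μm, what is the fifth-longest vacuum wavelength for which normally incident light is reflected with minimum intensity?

At the upper boundary (n = 1.23 to n = 1.79) the reflected ray undergoes a half-wave phase shift.
Bottom surface (1.79 → 1.51): reflection off a lower-index medium gives no phase shift.
Exactly one π shift → a net half-wave offset.
For weak reflection here: 2 n t = m λ.
λ = 2 n t / m. The fifth-longest wavelength is m = 5: λ = 2 × 1.79 × 571 / 5.00 = 409 nm.

409 nm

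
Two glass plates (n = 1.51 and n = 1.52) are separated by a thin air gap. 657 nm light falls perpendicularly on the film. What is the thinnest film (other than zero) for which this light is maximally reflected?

164 nm

At the upper boundary (n = 1.51 to n = 1.0) the reflected ray undergoes no phase shift.
Bottom surface (1.0 → 1.52): reflection off a higher-index medium gives a half-wave phase shift.
The two reflections differ by half a wavelength.
With one net inversion, constructive interference in reflection requires 2 n t = (m + ½) λ.
Minimum at m = 0: t = λ / (4 n) = 657 / (4 × 1.0) = 164 nm.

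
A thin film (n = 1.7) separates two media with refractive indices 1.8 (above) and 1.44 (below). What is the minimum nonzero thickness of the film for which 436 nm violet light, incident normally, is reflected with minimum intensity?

At the upper boundary (n = 1.8 to n = 1.7) the reflected ray undergoes no phase shift.
Bottom surface (1.7 → 1.44): reflection off a lower-index medium gives no phase shift.
Net: no relative phase inversion (both shifts match).
So the condition for destructive reflection is 2 n t = (m + ½) λ.
Minimum at m = 0: t = λ / (4 n) = 436 / (4 × 1.7) = 64.1 nm.

64.1 nm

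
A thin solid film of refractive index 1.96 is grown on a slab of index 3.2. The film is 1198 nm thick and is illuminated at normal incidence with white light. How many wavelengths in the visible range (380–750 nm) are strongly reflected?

Top surface (1.0 → 1.96): reflection off a higher-index medium gives a half-wave phase shift.
Bottom surface (1.96 → 3.2): reflection off a higher-index medium gives a half-wave phase shift.
The two reflections carry the same phase change, so no net offset.
For maximum reflection here: 2 n t = m λ.
λ = 2 n t / m = 4696 / m nm.
m=6: 783 nm (IR); m=7: 671 nm (visible); m=8: 587 nm (visible); m=9: 522 nm (visible); m=10: 470 nm (visible); m=11: 427 nm (visible); m=12: 391 nm (visible); m=13: 361 nm (UV).

6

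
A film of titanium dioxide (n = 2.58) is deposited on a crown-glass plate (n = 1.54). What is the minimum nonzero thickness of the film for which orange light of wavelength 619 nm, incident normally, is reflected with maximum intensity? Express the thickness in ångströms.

At the upper boundary (n = 1.0 to n = 2.58) the reflected ray undergoes a half-wave phase shift.
At the lower boundary (n = 2.58 to n = 1.54) the reflected ray undergoes no phase shift.
Exactly one π shift → a net half-wave offset.
With one net inversion, constructive interference in reflection requires 2 n t = (m + ½) λ.
Minimum at m = 0: t = λ / (4 n) = 619 / (4 × 2.58) = 60.0 nm.

600 Å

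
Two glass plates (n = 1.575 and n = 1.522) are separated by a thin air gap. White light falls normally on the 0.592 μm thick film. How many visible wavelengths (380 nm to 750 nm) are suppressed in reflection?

Ray reflecting at the top interface goes from n = 1.575 toward n = 1.0: no phase shift.
Ray reflecting at the bottom interface goes from n = 1.0 toward n = 1.522: a half-wave phase shift.
Net: one phase inversion between the two reflected rays.
So the condition for destructive reflection is 2 n t = m λ.
λ = 2 n t / m = 1184 / m nm.
m=1: 1184 nm (IR); m=2: 592 nm (visible); m=3: 395 nm (visible); m=4: 296 nm (UV).

2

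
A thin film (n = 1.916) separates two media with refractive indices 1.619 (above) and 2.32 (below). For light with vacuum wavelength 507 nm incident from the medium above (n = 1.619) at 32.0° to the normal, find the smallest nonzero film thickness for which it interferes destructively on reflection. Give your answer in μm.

0.0740 μm

Top surface (1.619 → 1.916): reflection off a higher-index medium gives a half-wave phase shift.
At the lower boundary (n = 1.916 to n = 2.32) the reflected ray undergoes a half-wave phase shift.
Net: no relative phase inversion (both shifts match).
For weak reflection here: 2 n t cos θ_r = (m + ½) λ.
Snell's law: 1.619 sin 32.0° = 1.916 sin θ_r → sin θ_r = 0.448, cos θ_r = 0.894.
Minimum at m = 0: t = λ / (4 n cos θ_r) = 507 / (4 × 1.916 × 0.894) = 74.0 nm.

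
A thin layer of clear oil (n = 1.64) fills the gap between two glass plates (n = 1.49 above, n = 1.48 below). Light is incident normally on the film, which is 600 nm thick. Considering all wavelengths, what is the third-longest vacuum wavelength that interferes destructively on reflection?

656 nm

Top surface (1.49 → 1.64): reflection off a higher-index medium gives a half-wave phase shift.
At the lower boundary (n = 1.64 to n = 1.48) the reflected ray undergoes no phase shift.
The two reflections differ by half a wavelength.
With one net inversion, destructive interference in reflection requires 2 n t = m λ.
λ = 2 n t / m. The third-longest wavelength is m = 3: λ = 2 × 1.64 × 600 / 3.00 = 656 nm.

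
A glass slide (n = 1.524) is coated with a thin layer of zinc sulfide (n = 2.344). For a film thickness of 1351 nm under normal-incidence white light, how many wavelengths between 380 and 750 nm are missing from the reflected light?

Ray reflecting at the top interface goes from n = 1.0 toward n = 2.344: a half-wave phase shift.
Bottom surface (2.344 → 1.524): reflection off a lower-index medium gives no phase shift.
Exactly one π shift → a net half-wave offset.
For minimum reflection here: 2 n t = m λ.
λ = 2 n t / m = 6333 / m nm.
m=8: 792 nm (IR); m=9: 704 nm (visible); m=10: 633 nm (visible); m=11: 576 nm (visible); m=12: 528 nm (visible); m=13: 487 nm (visible); m=14: 452 nm (visible); m=15: 422 nm (visible); m=16: 396 nm (visible); m=17: 373 nm (UV).

8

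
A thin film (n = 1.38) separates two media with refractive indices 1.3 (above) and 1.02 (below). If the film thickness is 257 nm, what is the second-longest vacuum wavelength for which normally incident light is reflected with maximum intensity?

At the upper boundary (n = 1.3 to n = 1.38) the reflected ray undergoes a half-wave phase shift.
Ray reflecting at the bottom interface goes from n = 1.38 toward n = 1.02: no phase shift.
Net: one phase inversion between the two reflected rays.
So the condition for constructive reflection is 2 n t = (m + ½) λ.
λ = 2 n t / (m + ½). The second-longest wavelength is m = 1: λ = 2 × 1.38 × 257 / 1.50 = 473 nm.

473 nm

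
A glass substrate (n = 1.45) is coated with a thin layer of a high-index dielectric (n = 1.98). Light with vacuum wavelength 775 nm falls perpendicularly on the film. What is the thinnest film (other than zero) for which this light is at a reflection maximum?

Top surface (1.0 → 1.98): reflection off a higher-index medium gives a half-wave phase shift.
At the lower boundary (n = 1.98 to n = 1.45) the reflected ray undergoes no phase shift.
Net: one phase inversion between the two reflected rays.
With one net inversion, constructive interference in reflection requires 2 n t = (m + ½) λ.
Minimum at m = 0: t = λ / (4 n) = 775 / (4 × 1.98) = 97.9 nm.

97.9 nm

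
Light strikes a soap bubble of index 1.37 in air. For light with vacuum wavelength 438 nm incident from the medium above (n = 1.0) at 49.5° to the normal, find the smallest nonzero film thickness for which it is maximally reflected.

Top surface (1.0 → 1.37): reflection off a higher-index medium gives a half-wave phase shift.
Bottom surface (1.37 → 1.0): reflection off a lower-index medium gives no phase shift.
Net: one phase inversion between the two reflected rays.
So the condition for constructive reflection is 2 n t cos θ_r = (m + ½) λ.
Snell's law: 1.0 sin 49.5° = 1.37 sin θ_r → sin θ_r = 0.555, cos θ_r = 0.832.
Minimum at m = 0: t = λ / (4 n cos θ_r) = 438 / (4 × 1.37 × 0.832) = 96.1 nm.

96.1 nm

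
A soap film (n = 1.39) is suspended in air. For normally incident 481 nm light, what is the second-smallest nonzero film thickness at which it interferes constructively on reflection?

Top surface (1.0 → 1.39): reflection off a higher-index medium gives a half-wave phase shift.
Bottom surface (1.39 → 1.0): reflection off a lower-index medium gives no phase shift.
The two reflections differ by half a wavelength.
For maximum reflection here: 2 n t = (m + ½) λ.
The second-smallest nonzero thickness corresponds to m = 1: t = (m + ½) λ / (2 n) = 1.50 × 481 / (2 × 1.39) = 260 nm.

260 nm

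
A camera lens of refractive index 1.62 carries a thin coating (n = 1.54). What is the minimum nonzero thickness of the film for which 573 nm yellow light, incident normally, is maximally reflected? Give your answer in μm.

0.186 μm

Ray reflecting at the top interface goes from n = 1.0 toward n = 1.54: a half-wave phase shift.
Ray reflecting at the bottom interface goes from n = 1.54 toward n = 1.62: a half-wave phase shift.
Zero or two π shifts → no net half-wave offset.
For strong reflection here: 2 n t = m λ.
Minimum nonzero at m = 1: t = λ / (2 n) = 573 / (2 × 1.54) = 186 nm.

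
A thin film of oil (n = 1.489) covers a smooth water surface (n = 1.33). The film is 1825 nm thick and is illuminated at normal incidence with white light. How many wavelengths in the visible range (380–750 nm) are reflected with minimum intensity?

Ray reflecting at the top interface goes from n = 1.0 toward n = 1.489: a half-wave phase shift.
Bottom surface (1.489 → 1.33): reflection off a lower-index medium gives no phase shift.
The two reflections differ by half a wavelength.
With one net inversion, destructive interference in reflection requires 2 n t = m λ.
λ = 2 n t / m = 5435 / m nm.
m=7: 776 nm (IR); m=8: 679 nm (visible); m=9: 604 nm (visible); m=10: 543 nm (visible); m=11: 494 nm (visible); m=12: 453 nm (visible); m=13: 418 nm (visible); m=14: 388 nm (visible); m=15: 362 nm (UV).

7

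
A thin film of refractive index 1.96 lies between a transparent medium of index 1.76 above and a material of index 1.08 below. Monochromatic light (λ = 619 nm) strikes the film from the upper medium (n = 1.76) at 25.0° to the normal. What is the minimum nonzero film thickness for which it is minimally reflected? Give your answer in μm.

0.171 μm

At the upper boundary (n = 1.76 to n = 1.96) the reflected ray undergoes a half-wave phase shift.
At the lower boundary (n = 1.96 to n = 1.08) the reflected ray undergoes no phase shift.
Net: one phase inversion between the two reflected rays.
For minimum reflection here: 2 n t cos θ_r = m λ.
Snell's law: 1.76 sin 25.0° = 1.96 sin θ_r → sin θ_r = 0.379, cos θ_r = 0.925.
Minimum nonzero at m = 1: t = λ / (2 n cos θ_r) = 619 / (2 × 1.96 × 0.925) = 171 nm.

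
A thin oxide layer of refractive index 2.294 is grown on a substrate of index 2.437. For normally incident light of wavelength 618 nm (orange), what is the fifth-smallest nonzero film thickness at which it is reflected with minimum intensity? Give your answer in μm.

At the upper boundary (n = 1.0 to n = 2.294) the reflected ray undergoes a half-wave phase shift.
Ray reflecting at the bottom interface goes from n = 2.294 toward n = 2.437: a half-wave phase shift.
The two reflections carry the same phase change, so no net offset.
With no net inversion, destructive interference in reflection requires 2 n t = (m + ½) λ.
The fifth-smallest nonzero thickness corresponds to m = 4: t = (m + ½) λ / (2 n) = 4.50 × 618 / (2 × 2.294) = 606 nm.

0.606 μm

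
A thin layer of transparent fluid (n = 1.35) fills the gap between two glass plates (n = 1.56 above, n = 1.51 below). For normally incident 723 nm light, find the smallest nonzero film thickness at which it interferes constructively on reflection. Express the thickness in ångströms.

1339 Å

At the upper boundary (n = 1.56 to n = 1.35) the reflected ray undergoes no phase shift.
Bottom surface (1.35 → 1.51): reflection off a higher-index medium gives a half-wave phase shift.
The two reflections differ by half a wavelength.
So the condition for constructive reflection is 2 n t = (m + ½) λ.
Minimum at m = 0: t = λ / (4 n) = 723 / (4 × 1.35) = 134 nm.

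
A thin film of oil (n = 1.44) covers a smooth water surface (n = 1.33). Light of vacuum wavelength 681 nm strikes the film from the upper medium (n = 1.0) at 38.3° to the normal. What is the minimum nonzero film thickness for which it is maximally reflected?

131 nm

Top surface (1.0 → 1.44): reflection off a higher-index medium gives a half-wave phase shift.
At the lower boundary (n = 1.44 to n = 1.33) the reflected ray undergoes no phase shift.
The two reflections differ by half a wavelength.
With one net inversion, constructive interference in reflection requires 2 n t cos θ_r = (m + ½) λ.
Snell's law: 1.0 sin 38.3° = 1.44 sin θ_r → sin θ_r = 0.430, cos θ_r = 0.903.
Minimum at m = 0: t = λ / (4 n cos θ_r) = 681 / (4 × 1.44 × 0.903) = 131 nm.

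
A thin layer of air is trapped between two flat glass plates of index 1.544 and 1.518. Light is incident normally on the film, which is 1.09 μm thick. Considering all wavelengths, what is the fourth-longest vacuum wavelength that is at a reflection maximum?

Ray reflecting at the top interface goes from n = 1.544 toward n = 1.0: no phase shift.
At the lower boundary (n = 1.0 to n = 1.518) the reflected ray undergoes a half-wave phase shift.
Exactly one π shift → a net half-wave offset.
With one net inversion, constructive interference in reflection requires 2 n t = (m + ½) λ.
λ = 2 n t / (m + ½). The fourth-longest wavelength is m = 3: λ = 2 × 1.0 × 1090 / 3.50 = 623 nm.

623 nm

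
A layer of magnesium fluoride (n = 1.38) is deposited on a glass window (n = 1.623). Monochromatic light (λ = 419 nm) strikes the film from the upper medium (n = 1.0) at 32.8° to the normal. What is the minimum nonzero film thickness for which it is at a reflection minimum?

At the upper boundary (n = 1.0 to n = 1.38) the reflected ray undergoes a half-wave phase shift.
Bottom surface (1.38 → 1.623): reflection off a higher-index medium gives a half-wave phase shift.
Zero or two π shifts → no net half-wave offset.
So the condition for destructive reflection is 2 n t cos θ_r = (m + ½) λ.
Snell's law: 1.0 sin 32.8° = 1.38 sin θ_r → sin θ_r = 0.393, cos θ_r = 0.920.
Minimum at m = 0: t = λ / (4 n cos θ_r) = 419 / (4 × 1.38 × 0.920) = 82.5 nm.

82.5 nm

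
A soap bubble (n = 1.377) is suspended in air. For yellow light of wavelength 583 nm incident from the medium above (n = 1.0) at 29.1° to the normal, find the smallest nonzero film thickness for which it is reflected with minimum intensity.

Top surface (1.0 → 1.377): reflection off a higher-index medium gives a half-wave phase shift.
Ray reflecting at the bottom interface goes from n = 1.377 toward n = 1.0: no phase shift.
Net: one phase inversion between the two reflected rays.
So the condition for destructive reflection is 2 n t cos θ_r = m λ.
Snell's law: 1.0 sin 29.1° = 1.377 sin θ_r → sin θ_r = 0.353, cos θ_r = 0.936.
Minimum nonzero at m = 1: t = λ / (2 n cos θ_r) = 583 / (2 × 1.377 × 0.936) = 226 nm.

226 nm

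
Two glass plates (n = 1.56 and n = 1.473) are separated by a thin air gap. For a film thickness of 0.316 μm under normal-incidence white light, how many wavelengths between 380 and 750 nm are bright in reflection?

At the upper boundary (n = 1.56 to n = 1.0) the reflected ray undergoes no phase shift.
At the lower boundary (n = 1.0 to n = 1.473) the reflected ray undergoes a half-wave phase shift.
The two reflections differ by half a wavelength.
For bright reflection here: 2 n t = (m + ½) λ.
λ = 2 n t / (m + ½) = 632 / (m + ½) nm.
m=0: 1264 nm (IR); m=1: 421 nm (visible); m=2: 253 nm (UV).

1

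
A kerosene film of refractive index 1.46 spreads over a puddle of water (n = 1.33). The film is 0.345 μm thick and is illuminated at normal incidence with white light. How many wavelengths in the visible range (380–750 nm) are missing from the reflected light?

1

Top surface (1.0 → 1.46): reflection off a higher-index medium gives a half-wave phase shift.
Bottom surface (1.46 → 1.33): reflection off a lower-index medium gives no phase shift.
Exactly one π shift → a net half-wave offset.
With one net inversion, destructive interference in reflection requires 2 n t = m λ.
λ = 2 n t / m = 1007 / m nm.
m=1: 1007 nm (IR); m=2: 504 nm (visible); m=3: 336 nm (UV).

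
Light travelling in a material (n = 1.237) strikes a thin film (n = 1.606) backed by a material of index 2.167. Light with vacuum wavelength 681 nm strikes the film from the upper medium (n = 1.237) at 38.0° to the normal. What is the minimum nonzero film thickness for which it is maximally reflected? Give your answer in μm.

0.241 μm

Ray reflecting at the top interface goes from n = 1.237 toward n = 1.606: a half-wave phase shift.
At the lower boundary (n = 1.606 to n = 2.167) the reflected ray undergoes a half-wave phase shift.
The two reflections carry the same phase change, so no net offset.
For strong reflection here: 2 n t cos θ_r = m λ.
Snell's law: 1.237 sin 38.0° = 1.606 sin θ_r → sin θ_r = 0.474, cos θ_r = 0.880.
Minimum nonzero at m = 1: t = λ / (2 n cos θ_r) = 681 / (2 × 1.606 × 0.880) = 241 nm.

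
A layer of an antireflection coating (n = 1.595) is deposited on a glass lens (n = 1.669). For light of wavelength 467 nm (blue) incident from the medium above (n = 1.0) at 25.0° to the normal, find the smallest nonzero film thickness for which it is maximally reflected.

152 nm

Top surface (1.0 → 1.595): reflection off a higher-index medium gives a half-wave phase shift.
Bottom surface (1.595 → 1.669): reflection off a higher-index medium gives a half-wave phase shift.
Zero or two π shifts → no net half-wave offset.
So the condition for constructive reflection is 2 n t cos θ_r = m λ.
Snell's law: 1.0 sin 25.0° = 1.595 sin θ_r → sin θ_r = 0.265, cos θ_r = 0.964.
Minimum nonzero at m = 1: t = λ / (2 n cos θ_r) = 467 / (2 × 1.595 × 0.964) = 152 nm.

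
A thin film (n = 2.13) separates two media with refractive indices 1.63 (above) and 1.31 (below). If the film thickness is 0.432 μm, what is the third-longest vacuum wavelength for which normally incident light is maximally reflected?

Top surface (1.63 → 2.13): reflection off a higher-index medium gives a half-wave phase shift.
Ray reflecting at the bottom interface goes from n = 2.13 toward n = 1.31: no phase shift.
Net: one phase inversion between the two reflected rays.
So the condition for constructive reflection is 2 n t = (m + ½) λ.
λ = 2 n t / (m + ½). The third-longest wavelength is m = 2: λ = 2 × 2.13 × 432 / 2.50 = 736 nm.

736 nm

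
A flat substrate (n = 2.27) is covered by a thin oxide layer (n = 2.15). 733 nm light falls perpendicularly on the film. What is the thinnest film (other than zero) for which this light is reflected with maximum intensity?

170 nm

At the upper boundary (n = 1.0 to n = 2.15) the reflected ray undergoes a half-wave phase shift.
Bottom surface (2.15 → 2.27): reflection off a higher-index medium gives a half-wave phase shift.
Net: no relative phase inversion (both shifts match).
With no net inversion, constructive interference in reflection requires 2 n t = m λ.
Minimum nonzero at m = 1: t = λ / (2 n) = 733 / (2 × 2.15) = 170 nm.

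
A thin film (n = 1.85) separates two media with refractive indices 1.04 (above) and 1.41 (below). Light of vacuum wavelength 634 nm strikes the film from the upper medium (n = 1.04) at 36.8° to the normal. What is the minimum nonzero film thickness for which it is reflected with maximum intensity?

Top surface (1.04 → 1.85): reflection off a higher-index medium gives a half-wave phase shift.
Bottom surface (1.85 → 1.41): reflection off a lower-index medium gives no phase shift.
Exactly one π shift → a net half-wave offset.
For strong reflection here: 2 n t cos θ_r = (m + ½) λ.
Snell's law: 1.04 sin 36.8° = 1.85 sin θ_r → sin θ_r = 0.337, cos θ_r = 0.942.
Minimum at m = 0: t = λ / (4 n cos θ_r) = 634 / (4 × 1.85 × 0.942) = 91.0 nm.

91.0 nm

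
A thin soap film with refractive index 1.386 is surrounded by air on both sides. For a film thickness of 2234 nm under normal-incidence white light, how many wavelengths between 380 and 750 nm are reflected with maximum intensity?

8

Top surface (1.0 → 1.386): reflection off a higher-index medium gives a half-wave phase shift.
Ray reflecting at the bottom interface goes from n = 1.386 toward n = 1.0: no phase shift.
Net: one phase inversion between the two reflected rays.
So the condition for constructive reflection is 2 n t = (m + ½) λ.
λ = 2 n t / (m + ½) = 6193 / (m + ½) nm.
m=7: 826 nm (IR); m=8: 729 nm (visible); m=9: 652 nm (visible); m=10: 590 nm (visible); m=11: 538 nm (visible); m=12: 495 nm (visible); m=13: 459 nm (visible); m=14: 427 nm (visible); m=15: 400 nm (visible); m=16: 375 nm (UV).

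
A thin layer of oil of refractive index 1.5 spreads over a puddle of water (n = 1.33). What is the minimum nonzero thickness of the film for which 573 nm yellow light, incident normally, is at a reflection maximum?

95.5 nm

Top surface (1.0 → 1.5): reflection off a higher-index medium gives a half-wave phase shift.
Ray reflecting at the bottom interface goes from n = 1.5 toward n = 1.33: no phase shift.
Net: one phase inversion between the two reflected rays.
With one net inversion, constructive interference in reflection requires 2 n t = (m + ½) λ.
Minimum at m = 0: t = λ / (4 n) = 573 / (4 × 1.5) = 95.5 nm.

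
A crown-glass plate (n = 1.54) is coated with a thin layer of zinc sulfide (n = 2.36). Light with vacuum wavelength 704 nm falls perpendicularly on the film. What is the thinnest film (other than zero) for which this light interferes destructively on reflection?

149 nm

At the upper boundary (n = 1.0 to n = 2.36) the reflected ray undergoes a half-wave phase shift.
Ray reflecting at the bottom interface goes from n = 2.36 toward n = 1.54: no phase shift.
Net: one phase inversion between the two reflected rays.
So the condition for destructive reflection is 2 n t = m λ.
Minimum nonzero at m = 1: t = λ / (2 n) = 704 / (2 × 2.36) = 149 nm.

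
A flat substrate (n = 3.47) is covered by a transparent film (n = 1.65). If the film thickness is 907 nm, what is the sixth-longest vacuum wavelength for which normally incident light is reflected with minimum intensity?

Top surface (1.0 → 1.65): reflection off a higher-index medium gives a half-wave phase shift.
Ray reflecting at the bottom interface goes from n = 1.65 toward n = 3.47: a half-wave phase shift.
Zero or two π shifts → no net half-wave offset.
For weak reflection here: 2 n t = (m + ½) λ.
λ = 2 n t / (m + ½). The sixth-longest wavelength is m = 5: λ = 2 × 1.65 × 907 / 5.50 = 544 nm.

544 nm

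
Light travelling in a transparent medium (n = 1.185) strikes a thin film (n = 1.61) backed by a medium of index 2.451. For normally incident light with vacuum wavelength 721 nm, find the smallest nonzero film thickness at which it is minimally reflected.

Top surface (1.185 → 1.61): reflection off a higher-index medium gives a half-wave phase shift.
At the lower boundary (n = 1.61 to n = 2.451) the reflected ray undergoes a half-wave phase shift.
Zero or two π shifts → no net half-wave offset.
For weak reflection here: 2 n t = (m + ½) λ.
Minimum at m = 0: t = λ / (4 n) = 721 / (4 × 1.61) = 112 nm.

112 nm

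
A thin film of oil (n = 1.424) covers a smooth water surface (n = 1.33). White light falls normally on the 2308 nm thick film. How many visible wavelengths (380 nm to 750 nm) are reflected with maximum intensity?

8

Ray reflecting at the top interface goes from n = 1.0 toward n = 1.424: a half-wave phase shift.
Ray reflecting at the bottom interface goes from n = 1.424 toward n = 1.33: no phase shift.
Net: one phase inversion between the two reflected rays.
With one net inversion, constructive interference in reflection requires 2 n t = (m + ½) λ.
λ = 2 n t / (m + ½) = 6573 / (m + ½) nm.
m=8: 773 nm (IR); m=9: 692 nm (visible); m=10: 626 nm (visible); m=11: 572 nm (visible); m=12: 526 nm (visible); m=13: 487 nm (visible); m=14: 453 nm (visible); m=15: 424 nm (visible); m=16: 398 nm (visible); m=17: 376 nm (UV).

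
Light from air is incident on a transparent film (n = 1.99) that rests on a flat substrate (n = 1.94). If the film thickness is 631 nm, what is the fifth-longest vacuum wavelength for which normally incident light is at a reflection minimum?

Ray reflecting at the top interface goes from n = 1.0 toward n = 1.99: a half-wave phase shift.
At the lower boundary (n = 1.99 to n = 1.94) the reflected ray undergoes no phase shift.
The two reflections differ by half a wavelength.
So the condition for destructive reflection is 2 n t = m λ.
λ = 2 n t / m. The fifth-longest wavelength is m = 5: λ = 2 × 1.99 × 631 / 5.00 = 502 nm.

502 nm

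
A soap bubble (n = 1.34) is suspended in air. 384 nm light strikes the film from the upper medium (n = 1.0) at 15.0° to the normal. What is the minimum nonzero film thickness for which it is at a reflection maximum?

73.0 nm

Ray reflecting at the top interface goes from n = 1.0 toward n = 1.34: a half-wave phase shift.
Ray reflecting at the bottom interface goes from n = 1.34 toward n = 1.0: no phase shift.
Exactly one π shift → a net half-wave offset.
For bright reflection here: 2 n t cos θ_r = (m + ½) λ.
Snell's law: 1.0 sin 15.0° = 1.34 sin θ_r → sin θ_r = 0.193, cos θ_r = 0.981.
Minimum at m = 0: t = λ / (4 n cos θ_r) = 384 / (4 × 1.34 × 0.981) = 73.0 nm.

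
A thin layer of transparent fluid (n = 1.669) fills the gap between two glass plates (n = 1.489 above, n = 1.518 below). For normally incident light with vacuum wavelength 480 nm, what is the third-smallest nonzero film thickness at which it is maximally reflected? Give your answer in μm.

Ray reflecting at the top interface goes from n = 1.489 toward n = 1.669: a half-wave phase shift.
At the lower boundary (n = 1.669 to n = 1.518) the reflected ray undergoes no phase shift.
The two reflections differ by half a wavelength.
For maximum reflection here: 2 n t = (m + ½) λ.
The third-smallest nonzero thickness corresponds to m = 2: t = (m + ½) λ / (2 n) = 2.50 × 480 / (2 × 1.669) = 359 nm.

0.359 μm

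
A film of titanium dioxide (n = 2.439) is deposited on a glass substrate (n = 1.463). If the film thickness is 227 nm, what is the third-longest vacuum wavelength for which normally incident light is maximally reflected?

443 nm

At the upper boundary (n = 1.0 to n = 2.439) the reflected ray undergoes a half-wave phase shift.
Ray reflecting at the bottom interface goes from n = 2.439 toward n = 1.463: no phase shift.
The two reflections differ by half a wavelength.
With one net inversion, constructive interference in reflection requires 2 n t = (m + ½) λ.
λ = 2 n t / (m + ½). The third-longest wavelength is m = 2: λ = 2 × 2.439 × 227 / 2.50 = 443 nm.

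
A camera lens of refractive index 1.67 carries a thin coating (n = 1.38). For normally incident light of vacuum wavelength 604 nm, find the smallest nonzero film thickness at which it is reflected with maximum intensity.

At the upper boundary (n = 1.0 to n = 1.38) the reflected ray undergoes a half-wave phase shift.
Bottom surface (1.38 → 1.67): reflection off a higher-index medium gives a half-wave phase shift.
The two reflections carry the same phase change, so no net offset.
With no net inversion, constructive interference in reflection requires 2 n t = m λ.
Minimum nonzero at m = 1: t = λ / (2 n) = 604 / (2 × 1.38) = 219 nm.

219 nm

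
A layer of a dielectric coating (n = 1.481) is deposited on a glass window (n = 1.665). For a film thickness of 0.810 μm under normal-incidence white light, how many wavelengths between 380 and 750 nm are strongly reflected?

At the upper boundary (n = 1.0 to n = 1.481) the reflected ray undergoes a half-wave phase shift.
At the lower boundary (n = 1.481 to n = 1.665) the reflected ray undergoes a half-wave phase shift.
Net: no relative phase inversion (both shifts match).
With no net inversion, constructive interference in reflection requires 2 n t = m λ.
λ = 2 n t / m = 2399 / m nm.
m=3: 800 nm (IR); m=4: 600 nm (visible); m=5: 480 nm (visible); m=6: 400 nm (visible); m=7: 343 nm (UV).

3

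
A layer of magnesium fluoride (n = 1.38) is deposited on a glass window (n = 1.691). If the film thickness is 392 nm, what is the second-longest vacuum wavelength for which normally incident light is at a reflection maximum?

541 nm

Top surface (1.0 → 1.38): reflection off a higher-index medium gives a half-wave phase shift.
Bottom surface (1.38 → 1.691): reflection off a higher-index medium gives a half-wave phase shift.
Net: no relative phase inversion (both shifts match).
With no net inversion, constructive interference in reflection requires 2 n t = m λ.
λ = 2 n t / m. The second-longest wavelength is m = 2: λ = 2 × 1.38 × 392 / 2.00 = 541 nm.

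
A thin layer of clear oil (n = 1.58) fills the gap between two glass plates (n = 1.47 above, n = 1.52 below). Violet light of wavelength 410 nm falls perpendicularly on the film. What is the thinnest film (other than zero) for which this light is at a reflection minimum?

Top surface (1.47 → 1.58): reflection off a higher-index medium gives a half-wave phase shift.
At the lower boundary (n = 1.58 to n = 1.52) the reflected ray undergoes no phase shift.
Net: one phase inversion between the two reflected rays.
With one net inversion, destructive interference in reflection requires 2 n t = m λ.
Minimum nonzero at m = 1: t = λ / (2 n) = 410 / (2 × 1.58) = 130 nm.

130 nm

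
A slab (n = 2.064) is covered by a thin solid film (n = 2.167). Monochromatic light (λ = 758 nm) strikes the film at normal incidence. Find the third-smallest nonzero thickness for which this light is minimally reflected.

Ray reflecting at the top interface goes from n = 1.0 toward n = 2.167: a half-wave phase shift.
Ray reflecting at the bottom interface goes from n = 2.167 toward n = 2.064: no phase shift.
Net: one phase inversion between the two reflected rays.
For weak reflection here: 2 n t = m λ.
The third-smallest nonzero thickness corresponds to m = 3: t = m λ / (2 n) = 3.00 × 758 / (2 × 2.167) = 525 nm.

525 nm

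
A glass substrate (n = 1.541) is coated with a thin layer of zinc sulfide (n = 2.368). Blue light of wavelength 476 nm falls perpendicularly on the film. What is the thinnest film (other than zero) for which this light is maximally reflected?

50.3 nm

At the upper boundary (n = 1.0 to n = 2.368) the reflected ray undergoes a half-wave phase shift.
At the lower boundary (n = 2.368 to n = 1.541) the reflected ray undergoes no phase shift.
Exactly one π shift → a net half-wave offset.
For strong reflection here: 2 n t = (m + ½) λ.
Minimum at m = 0: t = λ / (4 n) = 476 / (4 × 2.368) = 50.3 nm.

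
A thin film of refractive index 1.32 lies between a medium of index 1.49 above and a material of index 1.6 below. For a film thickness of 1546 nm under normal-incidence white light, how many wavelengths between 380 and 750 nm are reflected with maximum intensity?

Top surface (1.49 → 1.32): reflection off a lower-index medium gives no phase shift.
Bottom surface (1.32 → 1.6): reflection off a higher-index medium gives a half-wave phase shift.
Net: one phase inversion between the two reflected rays.
With one net inversion, constructive interference in reflection requires 2 n t = (m + ½) λ.
λ = 2 n t / (m + ½) = 4081 / (m + ½) nm.
m=4: 907 nm (IR); m=5: 742 nm (visible); m=6: 628 nm (visible); m=7: 544 nm (visible); m=8: 480 nm (visible); m=9: 430 nm (visible); m=10: 389 nm (visible); m=11: 355 nm (UV).

6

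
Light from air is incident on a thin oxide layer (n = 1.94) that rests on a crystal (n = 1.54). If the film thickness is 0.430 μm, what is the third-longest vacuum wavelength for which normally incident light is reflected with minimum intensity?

556 nm

At the upper boundary (n = 1.0 to n = 1.94) the reflected ray undergoes a half-wave phase shift.
Ray reflecting at the bottom interface goes from n = 1.94 toward n = 1.54: no phase shift.
Exactly one π shift → a net half-wave offset.
With one net inversion, destructive interference in reflection requires 2 n t = m λ.
λ = 2 n t / m. The third-longest wavelength is m = 3: λ = 2 × 1.94 × 430 / 3.00 = 556 nm.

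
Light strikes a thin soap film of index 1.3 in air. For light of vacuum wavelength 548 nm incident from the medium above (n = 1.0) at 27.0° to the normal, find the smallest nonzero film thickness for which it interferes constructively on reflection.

At the upper boundary (n = 1.0 to n = 1.3) the reflected ray undergoes a half-wave phase shift.
Bottom surface (1.3 → 1.0): reflection off a lower-index medium gives no phase shift.
Exactly one π shift → a net half-wave offset.
With one net inversion, constructive interference in reflection requires 2 n t cos θ_r = (m + ½) λ.
Snell's law: 1.0 sin 27.0° = 1.3 sin θ_r → sin θ_r = 0.349, cos θ_r = 0.937.
Minimum at m = 0: t = λ / (4 n cos θ_r) = 548 / (4 × 1.3 × 0.937) = 112 nm.

112 nm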